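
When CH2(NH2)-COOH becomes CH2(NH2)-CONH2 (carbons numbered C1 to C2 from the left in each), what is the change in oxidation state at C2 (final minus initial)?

Before: C2 has 1 bond to C, 3 bonds to O → oxidation state +3.
After: C2 has 1 bond to C, 2 bonds to O, 1 bond to N → oxidation state +3.
Δ = +3 − (+3) = 0, so no net redox change at C2.

0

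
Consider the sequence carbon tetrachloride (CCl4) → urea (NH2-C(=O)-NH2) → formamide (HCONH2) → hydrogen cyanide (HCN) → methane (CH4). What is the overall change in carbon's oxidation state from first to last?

Carbon oxidation states along the series — carbon tetrachloride: +4, urea: +4, formamide: +2, hydrogen cyanide: +2, methane: -4.
Net change = -4 − (+4) = -8.

-8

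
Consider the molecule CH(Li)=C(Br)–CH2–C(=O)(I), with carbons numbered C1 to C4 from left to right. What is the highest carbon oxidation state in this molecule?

Tallying each carbon's bonds:
C1: 2C, 1H, 1Li → 0 − 1 − 1 = -2
C2: 3C, 1Br → 0 + 1 = +1
C3: 2C, 2H → 0 − 2 = -2
C4: 1C, 2O, 1I → 0 + 2 + 1 = +3
The highest value is +3.

+3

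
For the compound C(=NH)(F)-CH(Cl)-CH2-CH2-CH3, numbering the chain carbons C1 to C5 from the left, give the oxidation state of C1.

Count +1 for every bond to an atom more electronegative than carbon and −1 for every bond to one less electronegative; C–C bonds are 0.
C1 has one bond to C (0), a double bond to N (2×+1 = +2), one bond to F (+1).
Oxidation state = 0 + 2 + 1 = +3.

+3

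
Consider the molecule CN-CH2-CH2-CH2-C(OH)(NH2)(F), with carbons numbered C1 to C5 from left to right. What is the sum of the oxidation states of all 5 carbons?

Count +1 for every bond to an atom more electronegative than carbon and −1 for every bond to one less electronegative; C–C bonds are 0. Tallying each carbon:
C1: 1C, 3N → 0 + 3 = +3
C2: 2C, 2H → 0 − 2 = -2
C3: 2C, 2H → 0 − 2 = -2
C4: 2C, 2H → 0 − 2 = -2
C5: 1C, 1O, 1N, 1F → 0 + 1 + 1 + 1 = +3
Sum = +3 − 2 − 2 − 2 + 3 = 0.

0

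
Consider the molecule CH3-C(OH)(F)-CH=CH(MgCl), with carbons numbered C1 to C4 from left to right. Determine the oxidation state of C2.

+2

C2 has one bond to C (0), one bond to C (0), one bond to O (+1), one bond to F (+1).
Oxidation state = 0 + 0 + 1 + 1 = +2.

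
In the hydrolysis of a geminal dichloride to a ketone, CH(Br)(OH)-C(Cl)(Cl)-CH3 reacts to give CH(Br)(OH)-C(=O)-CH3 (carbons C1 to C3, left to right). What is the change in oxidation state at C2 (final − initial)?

Before: C2 has 2 bonds to C, 2 bonds to Cl → oxidation state +2.
After: C2 has 2 bonds to C, 2 bonds to O → oxidation state +2.
Δ = +2 − (+2) = 0, so no net redox change at C2.

0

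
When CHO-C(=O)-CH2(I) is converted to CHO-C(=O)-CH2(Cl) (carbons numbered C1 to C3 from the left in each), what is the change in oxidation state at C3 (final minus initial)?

0

Before: C3 has 1 bond to C, 2 bonds to H, 1 bond to I → oxidation state -1.
After: C3 has 1 bond to C, 2 bonds to H, 1 bond to Cl → oxidation state -1.
Δ = -1 − (-1) = 0, so no net redox change at C3.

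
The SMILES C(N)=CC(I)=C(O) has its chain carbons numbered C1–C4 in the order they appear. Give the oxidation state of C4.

0

Each bond to a more electronegative atom (O, N, halogen) counts +1, each bond to a less electronegative atom (H, metal, B, Si) counts −1, and each C–C bond counts 0.
C4 has a double bond to C (2×0 = 0), one bond to O (+1), one bond to H (-1).
Oxidation state = 0 + 1 − 1 = 0.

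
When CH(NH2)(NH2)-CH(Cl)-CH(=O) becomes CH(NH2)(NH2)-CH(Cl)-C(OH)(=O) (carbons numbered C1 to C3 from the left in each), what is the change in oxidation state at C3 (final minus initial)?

+2

Before: C3 has 1 bond to C, 1 bond to H, 2 bonds to O → oxidation state +1.
After: C3 has 1 bond to C, 3 bonds to O → oxidation state +3.
Δ = +3 − (+1) = +2, so this is an oxidation at C3.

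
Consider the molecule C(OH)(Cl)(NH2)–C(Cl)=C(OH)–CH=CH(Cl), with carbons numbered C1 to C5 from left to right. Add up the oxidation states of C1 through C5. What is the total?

Tallying each carbon's bonds:
C1: 1C, 1O, 1N, 1Cl → 0 + 1 + 1 + 1 = +3
C2: 3C, 1Cl → 0 + 1 = +1
C3: 3C, 1O → 0 + 1 = +1
C4: 3C, 1H → 0 − 1 = -1
C5: 2C, 1H, 1Cl → 0 − 1 + 1 = 0
Sum = +3 + 1 + 1 − 1 + 0 = +4.

+4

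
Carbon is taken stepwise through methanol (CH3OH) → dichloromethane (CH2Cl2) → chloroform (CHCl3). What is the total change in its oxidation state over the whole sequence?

Carbon oxidation states along the series — methanol: -2, dichloromethane: 0, chloroform: +2.
Net change = +2 − (-2) = +4.

+4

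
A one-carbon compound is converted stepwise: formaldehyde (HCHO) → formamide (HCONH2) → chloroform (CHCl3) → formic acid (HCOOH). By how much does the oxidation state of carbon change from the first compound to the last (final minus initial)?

Carbon oxidation states along the series — formaldehyde: 0, formamide: +2, chloroform: +2, formic acid: +2.
Net change = +2 − (0) = +2.

+2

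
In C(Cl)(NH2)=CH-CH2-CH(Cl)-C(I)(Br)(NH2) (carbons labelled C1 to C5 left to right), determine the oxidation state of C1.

+2

C1 has a double bond to C (2×0 = 0), one bond to Cl (+1), one bond to N (+1).
Oxidation state = 0 + 1 + 1 = +2.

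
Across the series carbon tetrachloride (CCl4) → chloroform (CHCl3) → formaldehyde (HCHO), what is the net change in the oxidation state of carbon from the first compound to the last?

-4

Carbon oxidation states along the series — carbon tetrachloride: +4, chloroform: +2, formaldehyde: 0.
Net change = 0 − (+4) = -4.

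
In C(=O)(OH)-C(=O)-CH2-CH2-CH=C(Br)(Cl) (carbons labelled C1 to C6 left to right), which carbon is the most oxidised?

C1

Tallying each carbon's bonds:
C1: 1C, 3O → 0 + 3 = +3
C2: 2C, 2O → 0 + 2 = +2
C3: 2C, 2H → 0 − 2 = -2
C4: 2C, 2H → 0 − 2 = -2
C5: 3C, 1H → 0 − 1 = -1
C6: 2C, 1Cl, 1Br → 0 + 1 + 1 = +2
The most oxidised carbon is C1 at +3.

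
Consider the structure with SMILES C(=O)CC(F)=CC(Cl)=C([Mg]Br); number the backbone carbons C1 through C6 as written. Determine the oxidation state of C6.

-2

C6 has a double bond to C (2×0 = 0), one bond to Mg (-1), one bond to H (-1).
Oxidation state = 0 − 1 − 1 = -2.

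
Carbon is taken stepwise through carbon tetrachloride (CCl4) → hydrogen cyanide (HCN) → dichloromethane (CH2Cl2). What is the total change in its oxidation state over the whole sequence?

Carbon oxidation states along the series — carbon tetrachloride: +4, hydrogen cyanide: +2, dichloromethane: 0.
Net change = 0 − (+4) = -4.

-4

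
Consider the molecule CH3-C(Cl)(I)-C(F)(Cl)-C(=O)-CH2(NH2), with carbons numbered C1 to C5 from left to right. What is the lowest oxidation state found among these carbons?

-3

Tallying each carbon's bonds:
C1: 1C, 3H → 0 − 3 = -3
C2: 2C, 1Cl, 1I → 0 + 1 + 1 = +2
C3: 2C, 1F, 1Cl → 0 + 1 + 1 = +2
C4: 2C, 2O → 0 + 2 = +2
C5: 1C, 2H, 1N → 0 − 2 + 1 = -1
The lowest value is -3.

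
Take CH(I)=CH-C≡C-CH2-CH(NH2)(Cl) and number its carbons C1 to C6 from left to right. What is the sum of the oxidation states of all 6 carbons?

-2

Bonds to more-electronegative neighbours contribute +1 each, bonds to H or metals contribute −1 each, and C–C bonds contribute 0. Tallying each carbon:
C1: 2C, 1H, 1I → 0 − 1 + 1 = 0
C2: 3C, 1H → 0 − 1 = -1
C3: 4C → 0 = 0
C4: 4C → 0 = 0
C5: 2C, 2H → 0 − 2 = -2
C6: 1C, 1H, 1N, 1Cl → 0 − 1 + 1 + 1 = +1
Sum = 0 − 1 + 0 + 0 − 2 + 1 = -2.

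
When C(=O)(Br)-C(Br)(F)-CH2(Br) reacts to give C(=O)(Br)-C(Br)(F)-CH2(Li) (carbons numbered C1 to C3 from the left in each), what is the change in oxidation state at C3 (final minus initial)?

-2

Before: C3 has 1 bond to C, 2 bonds to H, 1 bond to Br → oxidation state -1.
After: C3 has 1 bond to C, 2 bonds to H, 1 bond to Li → oxidation state -3.
Δ = -3 − (-1) = -2, so this is a reduction at C3.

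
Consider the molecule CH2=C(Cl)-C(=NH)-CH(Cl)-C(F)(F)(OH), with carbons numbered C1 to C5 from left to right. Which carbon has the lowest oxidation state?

Bonds to more-electronegative neighbours contribute +1 each, bonds to H or metals contribute −1 each, and C–C bonds contribute 0. Tallying each carbon:
C1: 2C, 2H → 0 − 2 = -2
C2: 3C, 1Cl → 0 + 1 = +1
C3: 2C, 2N → 0 + 2 = +2
C4: 2C, 1H, 1Cl → 0 − 1 + 1 = 0
C5: 1C, 1O, 2F → 0 + 1 + 2 = +3
The most reduced carbon is C1 at -2.

C1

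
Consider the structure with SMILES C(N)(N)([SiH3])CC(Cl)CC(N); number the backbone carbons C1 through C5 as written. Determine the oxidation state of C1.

Count +1 for every bond to an atom more electronegative than carbon and −1 for every bond to one less electronegative; C–C bonds are 0.
C1 has one bond to C (0), one bond to N (+1), one bond to N (+1), one bond to Si (-1).
Oxidation state = 0 + 1 + 1 − 1 = +1.

+1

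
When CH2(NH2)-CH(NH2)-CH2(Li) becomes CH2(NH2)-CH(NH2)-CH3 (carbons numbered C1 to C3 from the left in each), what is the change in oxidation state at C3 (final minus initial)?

0

Before: C3 has 1 bond to C, 2 bonds to H, 1 bond to Li → oxidation state -3.
After: C3 has 1 bond to C, 3 bonds to H → oxidation state -3.
Δ = -3 − (-3) = 0, so no net redox change at C3.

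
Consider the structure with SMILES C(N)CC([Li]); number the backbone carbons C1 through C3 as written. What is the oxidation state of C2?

-2

C2 has one bond to C (0), one bond to C (0), one bond to H (-1), one bond to H (-1).
Oxidation state = 0 + 0 − 1 − 1 = -2.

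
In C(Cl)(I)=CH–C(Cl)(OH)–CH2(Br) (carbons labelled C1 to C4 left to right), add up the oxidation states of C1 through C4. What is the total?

Tallying each carbon's bonds:
C1: 2C, 1Cl, 1I → 0 + 1 + 1 = +2
C2: 3C, 1H → 0 − 1 = -1
C3: 2C, 1O, 1Cl → 0 + 1 + 1 = +2
C4: 1C, 2H, 1Br → 0 − 2 + 1 = -1
Sum = +2 − 1 + 2 − 1 = +2.

+2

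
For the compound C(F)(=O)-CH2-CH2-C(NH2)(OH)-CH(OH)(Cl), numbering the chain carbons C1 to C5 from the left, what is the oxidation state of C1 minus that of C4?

+1

C1: 1C, 2O, 1F → 0 + 2 + 1 = +3
C4: 2C, 1O, 1N → 0 + 1 + 1 = +2
Difference: +3 − (+2) = +1.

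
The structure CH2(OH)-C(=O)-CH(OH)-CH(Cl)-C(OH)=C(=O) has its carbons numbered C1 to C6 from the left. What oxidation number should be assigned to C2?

+2

Bonds to more-electronegative neighbours contribute +1 each, bonds to H or metals contribute −1 each, and C–C bonds contribute 0.
C2 has one bond to C (0), one bond to C (0), a double bond to O (2×+1 = +2).
Oxidation state = 0 + 0 + 2 = +2.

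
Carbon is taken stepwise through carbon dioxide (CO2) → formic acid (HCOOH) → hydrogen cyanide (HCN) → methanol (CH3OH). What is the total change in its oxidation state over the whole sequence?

Carbon oxidation states along the series — carbon dioxide: +4, formic acid: +2, hydrogen cyanide: +2, methanol: -2.
Net change = -2 − (+4) = -6.

-6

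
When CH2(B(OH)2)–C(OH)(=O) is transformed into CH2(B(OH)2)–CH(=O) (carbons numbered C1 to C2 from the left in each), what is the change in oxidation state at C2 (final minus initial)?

Before: C2 has 1 bond to C, 3 bonds to O → oxidation state +3.
After: C2 has 1 bond to C, 1 bond to H, 2 bonds to O → oxidation state +1.
Δ = +1 − (+3) = -2, so this is a reduction at C2.

-2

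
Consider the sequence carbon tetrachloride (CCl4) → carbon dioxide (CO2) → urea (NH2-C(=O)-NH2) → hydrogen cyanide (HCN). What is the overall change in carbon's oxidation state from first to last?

-2

Carbon oxidation states along the series — carbon tetrachloride: +4, carbon dioxide: +4, urea: +4, hydrogen cyanide: +2.
Net change = +2 − (+4) = -2.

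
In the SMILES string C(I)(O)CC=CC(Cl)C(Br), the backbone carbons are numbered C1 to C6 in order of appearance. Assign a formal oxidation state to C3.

-1

C3 has one bond to C (0), a double bond to C (2×0 = 0), one bond to H (-1).
Oxidation state = 0 + 0 − 1 = -1.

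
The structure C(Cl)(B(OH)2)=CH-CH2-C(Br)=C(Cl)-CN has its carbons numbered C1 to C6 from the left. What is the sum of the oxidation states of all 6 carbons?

+2

Bonds to more-electronegative neighbours contribute +1 each, bonds to H or metals contribute −1 each, and C–C bonds contribute 0. Tallying each carbon:
C1: 2C, 1Cl, 1B → 0 + 1 − 1 = 0
C2: 3C, 1H → 0 − 1 = -1
C3: 2C, 2H → 0 − 2 = -2
C4: 3C, 1Br → 0 + 1 = +1
C5: 3C, 1Cl → 0 + 1 = +1
C6: 1C, 3N → 0 + 3 = +3
Sum = 0 − 1 − 2 + 1 + 1 + 3 = +2.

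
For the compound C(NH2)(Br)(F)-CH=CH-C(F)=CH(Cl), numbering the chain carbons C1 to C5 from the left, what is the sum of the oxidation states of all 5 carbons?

+2

Tallying each carbon's bonds:
C1: 1C, 1N, 1F, 1Br → 0 + 1 + 1 + 1 = +3
C2: 3C, 1H → 0 − 1 = -1
C3: 3C, 1H → 0 − 1 = -1
C4: 3C, 1F → 0 + 1 = +1
C5: 2C, 1H, 1Cl → 0 − 1 + 1 = 0
Sum = +3 − 1 − 1 + 1 + 0 = +2.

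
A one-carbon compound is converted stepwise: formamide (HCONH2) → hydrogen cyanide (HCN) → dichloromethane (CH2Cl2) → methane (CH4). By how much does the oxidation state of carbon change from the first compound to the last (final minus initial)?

Carbon oxidation states along the series — formamide: +2, hydrogen cyanide: +2, dichloromethane: 0, methane: -4.
Net change = -4 − (+2) = -6.

-6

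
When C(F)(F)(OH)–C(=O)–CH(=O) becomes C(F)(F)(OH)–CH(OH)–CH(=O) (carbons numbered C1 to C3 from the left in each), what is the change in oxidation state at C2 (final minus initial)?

Before: C2 has 2 bonds to C, 2 bonds to O → oxidation state +2.
After: C2 has 2 bonds to C, 1 bond to H, 1 bond to O → oxidation state 0.
Δ = 0 − (+2) = -2, so this is a reduction at C2.

-2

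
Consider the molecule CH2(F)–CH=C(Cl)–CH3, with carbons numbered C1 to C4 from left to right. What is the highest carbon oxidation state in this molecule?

Tallying each carbon's bonds:
C1: 1C, 2H, 1F → 0 − 2 + 1 = -1
C2: 3C, 1H → 0 − 1 = -1
C3: 3C, 1Cl → 0 + 1 = +1
C4: 1C, 3H → 0 − 3 = -3
The highest value is +1.

+1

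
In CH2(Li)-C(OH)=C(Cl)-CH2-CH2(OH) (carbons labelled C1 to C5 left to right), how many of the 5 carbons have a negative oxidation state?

Tallying each carbon's bonds:
C1: 1C, 2H, 1Li → 0 − 2 − 1 = -3
C2: 3C, 1O → 0 + 1 = +1
C3: 3C, 1Cl → 0 + 1 = +1
C4: 2C, 2H → 0 − 2 = -2
C5: 1C, 2H, 1O → 0 − 2 + 1 = -1
3 carbons (C1, C4, C5) meet the condition.

3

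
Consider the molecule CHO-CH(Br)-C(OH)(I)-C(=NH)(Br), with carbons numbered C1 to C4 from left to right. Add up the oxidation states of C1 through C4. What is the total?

Tallying each carbon's bonds:
C1: 1C, 1H, 2O → 0 − 1 + 2 = +1
C2: 2C, 1H, 1Br → 0 − 1 + 1 = 0
C3: 2C, 1O, 1I → 0 + 1 + 1 = +2
C4: 1C, 2N, 1Br → 0 + 2 + 1 = +3
Sum = +1 + 0 + 2 + 3 = +6.

+6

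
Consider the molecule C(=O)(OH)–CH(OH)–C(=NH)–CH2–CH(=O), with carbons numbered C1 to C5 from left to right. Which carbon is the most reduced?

Assign +1 per bond to O/N/halogen, −1 per bond to H or an electropositive element, and 0 per bond to carbon. Tallying each carbon:
C1: 1C, 3O → 0 + 3 = +3
C2: 2C, 1H, 1O → 0 − 1 + 1 = 0
C3: 2C, 2N → 0 + 2 = +2
C4: 2C, 2H → 0 − 2 = -2
C5: 1C, 1H, 2O → 0 − 1 + 2 = +1
The most reduced carbon is C4 at -2.

C4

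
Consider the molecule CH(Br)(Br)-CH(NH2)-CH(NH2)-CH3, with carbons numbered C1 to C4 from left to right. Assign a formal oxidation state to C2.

0

Each bond to a more electronegative atom (O, N, halogen) counts +1, each bond to a less electronegative atom (H, metal, B, Si) counts −1, and each C–C bond counts 0.
C2 has one bond to C (0), one bond to C (0), one bond to H (-1), one bond to N (+1).
Oxidation state = 0 + 0 − 1 + 1 = 0.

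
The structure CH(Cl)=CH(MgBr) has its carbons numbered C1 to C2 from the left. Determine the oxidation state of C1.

0

Count +1 for every bond to an atom more electronegative than carbon and −1 for every bond to one less electronegative; C–C bonds are 0.
C1 has a double bond to C (2×0 = 0), one bond to H (-1), one bond to Cl (+1).
Oxidation state = 0 − 1 + 1 = 0.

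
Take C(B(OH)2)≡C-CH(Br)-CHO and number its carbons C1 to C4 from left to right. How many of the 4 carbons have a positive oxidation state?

1

Tallying each carbon's bonds:
C1: 3C, 1B → 0 − 1 = -1
C2: 4C → 0 = 0
C3: 2C, 1H, 1Br → 0 − 1 + 1 = 0
C4: 1C, 1H, 2O → 0 − 1 + 2 = +1
1 carbon (C4) meets the condition.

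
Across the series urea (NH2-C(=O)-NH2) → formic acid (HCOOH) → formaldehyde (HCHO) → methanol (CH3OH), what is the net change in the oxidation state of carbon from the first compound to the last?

-6

Carbon oxidation states along the series — urea: +4, formic acid: +2, formaldehyde: 0, methanol: -2.
Net change = -2 − (+4) = -6.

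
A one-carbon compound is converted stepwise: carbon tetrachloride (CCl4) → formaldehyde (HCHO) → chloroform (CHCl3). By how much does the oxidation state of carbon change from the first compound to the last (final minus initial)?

-2

Carbon oxidation states along the series — carbon tetrachloride: +4, formaldehyde: 0, chloroform: +2.
Net change = +2 − (+4) = -2.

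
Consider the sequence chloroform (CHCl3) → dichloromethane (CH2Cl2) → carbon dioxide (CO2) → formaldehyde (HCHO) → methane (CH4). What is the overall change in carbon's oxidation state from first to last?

-6

Carbon oxidation states along the series — chloroform: +2, dichloromethane: 0, carbon dioxide: +4, formaldehyde: 0, methane: -4.
Net change = -4 − (+2) = -6.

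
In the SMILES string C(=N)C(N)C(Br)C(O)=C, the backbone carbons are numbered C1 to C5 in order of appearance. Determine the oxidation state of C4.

Bonds to more-electronegative neighbours contribute +1 each, bonds to H or metals contribute −1 each, and C–C bonds contribute 0.
C4 has one bond to C (0), a double bond to C (2×0 = 0), one bond to O (+1).
Oxidation state = 0 + 0 + 1 = +1.

+1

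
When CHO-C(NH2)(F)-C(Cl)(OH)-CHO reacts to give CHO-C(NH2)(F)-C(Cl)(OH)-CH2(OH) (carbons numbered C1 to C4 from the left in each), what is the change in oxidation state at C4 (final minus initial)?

Before: C4 has 1 bond to C, 1 bond to H, 2 bonds to O → oxidation state +1.
After: C4 has 1 bond to C, 2 bonds to H, 1 bond to O → oxidation state -1.
Δ = -1 − (+1) = -2, so this is a reduction at C4.

-2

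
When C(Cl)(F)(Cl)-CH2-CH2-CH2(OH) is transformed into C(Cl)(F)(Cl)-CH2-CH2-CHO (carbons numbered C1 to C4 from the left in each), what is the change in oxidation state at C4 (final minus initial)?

+2

Before: C4 has 1 bond to C, 2 bonds to H, 1 bond to O → oxidation state -1.
After: C4 has 1 bond to C, 1 bond to H, 2 bonds to O → oxidation state +1.
Δ = +1 − (-1) = +2, so this is an oxidation at C4.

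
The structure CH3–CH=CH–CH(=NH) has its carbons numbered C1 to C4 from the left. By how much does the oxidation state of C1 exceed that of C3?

C1: 1C, 3H → 0 − 3 = -3
C3: 3C, 1H → 0 − 1 = -1
Difference: -3 − (-1) = -2.

-2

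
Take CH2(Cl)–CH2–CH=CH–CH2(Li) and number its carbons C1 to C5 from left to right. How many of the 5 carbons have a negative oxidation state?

Tallying each carbon's bonds:
C1: 1C, 2H, 1Cl → 0 − 2 + 1 = -1
C2: 2C, 2H → 0 − 2 = -2
C3: 3C, 1H → 0 − 1 = -1
C4: 3C, 1H → 0 − 1 = -1
C5: 1C, 2H, 1Li → 0 − 2 − 1 = -3
5 carbons (C1, C2, C3, C4, C5) meet the condition.

5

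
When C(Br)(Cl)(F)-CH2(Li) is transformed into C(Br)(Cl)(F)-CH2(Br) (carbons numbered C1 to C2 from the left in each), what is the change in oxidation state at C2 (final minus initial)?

+2

Before: C2 has 1 bond to C, 2 bonds to H, 1 bond to Li → oxidation state -3.
After: C2 has 1 bond to C, 2 bonds to H, 1 bond to Br → oxidation state -1.
Δ = -1 − (-3) = +2, so this is an oxidation at C2.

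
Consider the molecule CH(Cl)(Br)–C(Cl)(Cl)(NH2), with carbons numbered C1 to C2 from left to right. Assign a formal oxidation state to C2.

Count +1 for every bond to an atom more electronegative than carbon and −1 for every bond to one less electronegative; C–C bonds are 0.
C2 has one bond to C (0), one bond to Cl (+1), one bond to Cl (+1), one bond to N (+1).
Oxidation state = 0 + 1 + 1 + 1 = +3.

+3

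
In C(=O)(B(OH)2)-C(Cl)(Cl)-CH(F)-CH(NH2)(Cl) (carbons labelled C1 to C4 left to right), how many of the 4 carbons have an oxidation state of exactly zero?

1

Assign +1 per bond to O/N/halogen, −1 per bond to H or an electropositive element, and 0 per bond to carbon. Tallying each carbon:
C1: 1C, 2O, 1B → 0 + 2 − 1 = +1
C2: 2C, 2Cl → 0 + 2 = +2
C3: 2C, 1H, 1F → 0 − 1 + 1 = 0
C4: 1C, 1H, 1N, 1Cl → 0 − 1 + 1 + 1 = +1
1 carbon (C3) meets the condition.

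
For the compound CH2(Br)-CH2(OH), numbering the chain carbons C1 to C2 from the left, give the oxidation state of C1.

C1 has one bond to C (0), one bond to H (-1), one bond to Br (+1), one bond to H (-1).
Oxidation state = 0 − 1 + 1 − 1 = -1.

-1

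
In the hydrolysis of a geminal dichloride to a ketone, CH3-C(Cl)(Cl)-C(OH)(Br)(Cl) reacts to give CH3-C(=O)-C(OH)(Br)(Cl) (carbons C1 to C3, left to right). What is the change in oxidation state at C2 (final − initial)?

0

Before: C2 has 2 bonds to C, 2 bonds to Cl → oxidation state +2.
After: C2 has 2 bonds to C, 2 bonds to O → oxidation state +2.
Δ = +2 − (+2) = 0, so no net redox change at C2.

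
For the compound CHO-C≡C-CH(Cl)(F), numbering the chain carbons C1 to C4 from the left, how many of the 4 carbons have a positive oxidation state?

2

Tallying each carbon's bonds:
C1: 1C, 1H, 2O → 0 − 1 + 2 = +1
C2: 4C → 0 = 0
C3: 4C → 0 = 0
C4: 1C, 1H, 1F, 1Cl → 0 − 1 + 1 + 1 = +1
2 carbons (C1, C4) meet the condition.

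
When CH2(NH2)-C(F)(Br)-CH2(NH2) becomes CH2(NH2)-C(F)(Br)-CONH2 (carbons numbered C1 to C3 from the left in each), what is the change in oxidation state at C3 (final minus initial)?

+4

Before: C3 has 1 bond to C, 2 bonds to H, 1 bond to N → oxidation state -1.
After: C3 has 1 bond to C, 2 bonds to O, 1 bond to N → oxidation state +3.
Δ = +3 − (-1) = +4, so this is an oxidation at C3.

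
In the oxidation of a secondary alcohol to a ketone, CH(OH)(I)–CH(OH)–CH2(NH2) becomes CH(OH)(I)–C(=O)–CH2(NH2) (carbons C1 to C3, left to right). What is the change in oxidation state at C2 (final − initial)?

+2

Before: C2 has 2 bonds to C, 1 bond to H, 1 bond to O → oxidation state 0.
After: C2 has 2 bonds to C, 2 bonds to O → oxidation state +2.
Δ = +2 − (0) = +2, so this is an oxidation at C2.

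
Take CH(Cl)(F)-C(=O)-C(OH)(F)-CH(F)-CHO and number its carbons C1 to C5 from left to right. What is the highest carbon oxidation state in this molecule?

+2

Tallying each carbon's bonds:
C1: 1C, 1H, 1F, 1Cl → 0 − 1 + 1 + 1 = +1
C2: 2C, 2O → 0 + 2 = +2
C3: 2C, 1O, 1F → 0 + 1 + 1 = +2
C4: 2C, 1H, 1F → 0 − 1 + 1 = 0
C5: 1C, 1H, 2O → 0 − 1 + 2 = +1
The highest value is +2.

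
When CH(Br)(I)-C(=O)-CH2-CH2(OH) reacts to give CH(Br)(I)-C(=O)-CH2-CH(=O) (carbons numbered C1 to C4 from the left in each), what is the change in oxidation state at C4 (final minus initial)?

Before: C4 has 1 bond to C, 2 bonds to H, 1 bond to O → oxidation state -1.
After: C4 has 1 bond to C, 1 bond to H, 2 bonds to O → oxidation state +1.
Δ = +1 − (-1) = +2, so this is an oxidation at C4.

+2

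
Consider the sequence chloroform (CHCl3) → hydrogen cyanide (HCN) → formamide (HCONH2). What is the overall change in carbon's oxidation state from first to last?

0

Carbon oxidation states along the series — chloroform: +2, hydrogen cyanide: +2, formamide: +2.
Net change = +2 − (+2) = 0.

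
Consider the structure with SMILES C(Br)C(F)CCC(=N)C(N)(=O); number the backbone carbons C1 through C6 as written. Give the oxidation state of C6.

C6 has one bond to C (0), one bond to N (+1), a double bond to O (2×+1 = +2).
Oxidation state = 0 + 1 + 2 = +3.

+3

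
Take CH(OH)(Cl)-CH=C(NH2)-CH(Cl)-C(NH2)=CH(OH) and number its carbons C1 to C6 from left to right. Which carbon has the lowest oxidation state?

C2

Tallying each carbon's bonds:
C1: 1C, 1H, 1O, 1Cl → 0 − 1 + 1 + 1 = +1
C2: 3C, 1H → 0 − 1 = -1
C3: 3C, 1N → 0 + 1 = +1
C4: 2C, 1H, 1Cl → 0 − 1 + 1 = 0
C5: 3C, 1N → 0 + 1 = +1
C6: 2C, 1H, 1O → 0 − 1 + 1 = 0
The most reduced carbon is C2 at -1.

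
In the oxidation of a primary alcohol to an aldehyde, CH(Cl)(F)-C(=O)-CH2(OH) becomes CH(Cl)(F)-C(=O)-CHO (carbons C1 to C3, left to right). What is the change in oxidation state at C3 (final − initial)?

Before: C3 has 1 bond to C, 2 bonds to H, 1 bond to O → oxidation state -1.
After: C3 has 1 bond to C, 1 bond to H, 2 bonds to O → oxidation state +1.
Δ = +1 − (-1) = +2, so this is an oxidation at C3.

+2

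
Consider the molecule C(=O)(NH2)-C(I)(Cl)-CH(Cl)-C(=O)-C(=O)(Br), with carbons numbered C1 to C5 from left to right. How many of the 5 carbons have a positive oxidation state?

Count +1 for every bond to an atom more electronegative than carbon and −1 for every bond to one less electronegative; C–C bonds are 0. Tallying each carbon:
C1: 1C, 2O, 1N → 0 + 2 + 1 = +3
C2: 2C, 1Cl, 1I → 0 + 1 + 1 = +2
C3: 2C, 1H, 1Cl → 0 − 1 + 1 = 0
C4: 2C, 2O → 0 + 2 = +2
C5: 1C, 2O, 1Br → 0 + 2 + 1 = +3
4 carbons (C1, C2, C4, C5) meet the condition.

4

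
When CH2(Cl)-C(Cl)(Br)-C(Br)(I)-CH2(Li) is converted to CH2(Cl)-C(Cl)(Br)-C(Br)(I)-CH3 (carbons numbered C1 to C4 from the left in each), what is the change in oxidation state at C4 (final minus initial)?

Before: C4 has 1 bond to C, 2 bonds to H, 1 bond to Li → oxidation state -3.
After: C4 has 1 bond to C, 3 bonds to H → oxidation state -3.
Δ = -3 − (-3) = 0, so no net redox change at C4.

0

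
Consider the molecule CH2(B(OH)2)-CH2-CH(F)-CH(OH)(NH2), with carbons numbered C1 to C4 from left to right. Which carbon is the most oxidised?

Assign +1 per bond to O/N/halogen, −1 per bond to H or an electropositive element, and 0 per bond to carbon. Tallying each carbon:
C1: 1C, 2H, 1B → 0 − 2 − 1 = -3
C2: 2C, 2H → 0 − 2 = -2
C3: 2C, 1H, 1F → 0 − 1 + 1 = 0
C4: 1C, 1H, 1O, 1N → 0 − 1 + 1 + 1 = +1
The most oxidised carbon is C4 at +1.

C4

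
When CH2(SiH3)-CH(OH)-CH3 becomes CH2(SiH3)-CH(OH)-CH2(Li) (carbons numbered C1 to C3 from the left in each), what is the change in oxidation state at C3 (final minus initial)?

0

Before: C3 has 1 bond to C, 3 bonds to H → oxidation state -3.
After: C3 has 1 bond to C, 2 bonds to H, 1 bond to Li → oxidation state -3.
Δ = -3 − (-3) = 0, so no net redox change at C3.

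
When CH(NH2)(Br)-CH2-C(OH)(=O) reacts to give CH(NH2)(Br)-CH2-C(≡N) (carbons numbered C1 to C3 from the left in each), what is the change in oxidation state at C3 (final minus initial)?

Before: C3 has 1 bond to C, 3 bonds to O → oxidation state +3.
After: C3 has 1 bond to C, 3 bonds to N → oxidation state +3.
Δ = +3 − (+3) = 0, so no net redox change at C3.

0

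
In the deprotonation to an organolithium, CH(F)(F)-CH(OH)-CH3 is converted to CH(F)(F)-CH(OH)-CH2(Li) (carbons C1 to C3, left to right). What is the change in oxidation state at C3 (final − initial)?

0

Before: C3 has 1 bond to C, 3 bonds to H → oxidation state -3.
After: C3 has 1 bond to C, 2 bonds to H, 1 bond to Li → oxidation state -3.
Δ = -3 − (-3) = 0, so no net redox change at C3.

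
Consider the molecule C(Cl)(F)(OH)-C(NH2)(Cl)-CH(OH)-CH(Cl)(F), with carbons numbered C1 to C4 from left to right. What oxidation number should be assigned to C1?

C1 has one bond to C (0), one bond to Cl (+1), one bond to F (+1), one bond to O (+1).
Oxidation state = 0 + 1 + 1 + 1 = +3.

+3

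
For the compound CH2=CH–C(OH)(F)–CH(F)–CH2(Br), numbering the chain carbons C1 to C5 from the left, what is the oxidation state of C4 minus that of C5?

C4: 2C, 1H, 1F → 0 − 1 + 1 = 0
C5: 1C, 2H, 1Br → 0 − 2 + 1 = -1
Difference: 0 − (-1) = +1.

+1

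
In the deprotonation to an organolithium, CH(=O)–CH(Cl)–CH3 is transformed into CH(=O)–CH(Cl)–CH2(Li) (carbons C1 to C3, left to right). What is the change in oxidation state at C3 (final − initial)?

Before: C3 has 1 bond to C, 3 bonds to H → oxidation state -3.
After: C3 has 1 bond to C, 2 bonds to H, 1 bond to Li → oxidation state -3.
Δ = -3 − (-3) = 0, so no net redox change at C3.

0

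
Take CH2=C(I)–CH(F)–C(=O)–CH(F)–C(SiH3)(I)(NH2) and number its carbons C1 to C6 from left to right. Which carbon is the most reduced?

Tallying each carbon's bonds:
C1: 2C, 2H → 0 − 2 = -2
C2: 3C, 1I → 0 + 1 = +1
C3: 2C, 1H, 1F → 0 − 1 + 1 = 0
C4: 2C, 2O → 0 + 2 = +2
C5: 2C, 1H, 1F → 0 − 1 + 1 = 0
C6: 1C, 1N, 1I, 1Si → 0 + 1 + 1 − 1 = +1
The most reduced carbon is C1 at -2.

C1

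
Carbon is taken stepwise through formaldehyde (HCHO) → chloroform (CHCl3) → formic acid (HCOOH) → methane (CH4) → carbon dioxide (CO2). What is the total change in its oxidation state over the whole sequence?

Carbon oxidation states along the series — formaldehyde: 0, chloroform: +2, formic acid: +2, methane: -4, carbon dioxide: +4.
Net change = +4 − (0) = +4.

+4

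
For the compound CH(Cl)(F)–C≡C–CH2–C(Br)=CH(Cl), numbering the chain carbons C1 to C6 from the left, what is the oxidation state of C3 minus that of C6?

0

C3: 4C → 0 = 0
C6: 2C, 1H, 1Cl → 0 − 1 + 1 = 0
Difference: 0 − (0) = 0.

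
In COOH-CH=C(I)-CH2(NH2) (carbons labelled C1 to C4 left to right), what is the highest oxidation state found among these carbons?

Tallying each carbon's bonds:
C1: 1C, 3O → 0 + 3 = +3
C2: 3C, 1H → 0 − 1 = -1
C3: 3C, 1I → 0 + 1 = +1
C4: 1C, 2H, 1N → 0 − 2 + 1 = -1
The highest value is +3.

+3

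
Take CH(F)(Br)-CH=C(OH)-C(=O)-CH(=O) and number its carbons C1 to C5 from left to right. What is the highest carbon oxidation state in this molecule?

Assign +1 per bond to O/N/halogen, −1 per bond to H or an electropositive element, and 0 per bond to carbon. Tallying each carbon:
C1: 1C, 1H, 1F, 1Br → 0 − 1 + 1 + 1 = +1
C2: 3C, 1H → 0 − 1 = -1
C3: 3C, 1O → 0 + 1 = +1
C4: 2C, 2O → 0 + 2 = +2
C5: 1C, 1H, 2O → 0 − 1 + 2 = +1
The highest value is +2.

+2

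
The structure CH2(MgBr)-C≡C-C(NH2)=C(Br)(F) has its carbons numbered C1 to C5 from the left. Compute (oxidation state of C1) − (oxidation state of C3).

-3

C1: 1C, 2H, 1Mg → 0 − 2 − 1 = -3
C3: 4C → 0 = 0
Difference: -3 − (0) = -3.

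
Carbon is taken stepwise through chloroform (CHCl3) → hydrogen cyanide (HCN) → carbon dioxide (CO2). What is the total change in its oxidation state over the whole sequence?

+2

Carbon oxidation states along the series — chloroform: +2, hydrogen cyanide: +2, carbon dioxide: +4.
Net change = +4 − (+2) = +2.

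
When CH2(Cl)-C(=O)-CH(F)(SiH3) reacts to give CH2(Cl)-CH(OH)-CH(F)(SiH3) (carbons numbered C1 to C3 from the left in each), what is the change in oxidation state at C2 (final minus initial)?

Before: C2 has 2 bonds to C, 2 bonds to O → oxidation state +2.
After: C2 has 2 bonds to C, 1 bond to H, 1 bond to O → oxidation state 0.
Δ = 0 − (+2) = -2, so this is a reduction at C2.

-2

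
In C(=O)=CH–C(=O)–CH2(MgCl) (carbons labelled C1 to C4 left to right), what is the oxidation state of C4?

-3

Assign +1 per bond to O/N/halogen, −1 per bond to H or an electropositive element, and 0 per bond to carbon.
C4 has one bond to C (0), one bond to Mg (-1), one bond to H (-1), one bond to H (-1).
Oxidation state = 0 − 1 − 1 − 1 = -3.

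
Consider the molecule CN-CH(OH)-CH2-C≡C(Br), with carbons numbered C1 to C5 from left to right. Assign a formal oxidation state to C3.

-2

C3 has one bond to C (0), one bond to C (0), one bond to H (-1), one bond to H (-1).
Oxidation state = 0 + 0 − 1 − 1 = -2.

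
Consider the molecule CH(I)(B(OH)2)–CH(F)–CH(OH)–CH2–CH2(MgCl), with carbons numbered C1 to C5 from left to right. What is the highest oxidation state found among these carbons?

0

Bonds to more-electronegative neighbours contribute +1 each, bonds to H or metals contribute −1 each, and C–C bonds contribute 0. Tallying each carbon:
C1: 1C, 1H, 1I, 1B → 0 − 1 + 1 − 1 = -1
C2: 2C, 1H, 1F → 0 − 1 + 1 = 0
C3: 2C, 1H, 1O → 0 − 1 + 1 = 0
C4: 2C, 2H → 0 − 2 = -2
C5: 1C, 2H, 1Mg → 0 − 2 − 1 = -3
The highest value is 0.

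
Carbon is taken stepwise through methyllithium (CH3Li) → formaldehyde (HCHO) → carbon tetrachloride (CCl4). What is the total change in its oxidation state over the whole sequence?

Carbon oxidation states along the series — methyllithium: -4, formaldehyde: 0, carbon tetrachloride: +4.
Net change = +4 − (-4) = +8.

+8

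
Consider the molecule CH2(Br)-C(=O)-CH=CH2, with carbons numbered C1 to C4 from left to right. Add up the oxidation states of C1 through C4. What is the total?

Each bond to a more electronegative atom (O, N, halogen) counts +1, each bond to a less electronegative atom (H, metal, B, Si) counts −1, and each C–C bond counts 0. Tallying each carbon:
C1: 1C, 2H, 1Br → 0 − 2 + 1 = -1
C2: 2C, 2O → 0 + 2 = +2
C3: 3C, 1H → 0 − 1 = -1
C4: 2C, 2H → 0 − 2 = -2
Sum = -1 + 2 − 1 − 2 = -2.

-2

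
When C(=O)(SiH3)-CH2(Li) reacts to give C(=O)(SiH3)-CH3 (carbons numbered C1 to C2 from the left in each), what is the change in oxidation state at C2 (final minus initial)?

0

Before: C2 has 1 bond to C, 2 bonds to H, 1 bond to Li → oxidation state -3.
After: C2 has 1 bond to C, 3 bonds to H → oxidation state -3.
Δ = -3 − (-3) = 0, so no net redox change at C2.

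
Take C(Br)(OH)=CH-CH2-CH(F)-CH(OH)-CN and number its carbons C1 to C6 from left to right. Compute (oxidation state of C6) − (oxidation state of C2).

C6: 1C, 3N → 0 + 3 = +3
C2: 3C, 1H → 0 − 1 = -1
Difference: +3 − (-1) = +4.

+4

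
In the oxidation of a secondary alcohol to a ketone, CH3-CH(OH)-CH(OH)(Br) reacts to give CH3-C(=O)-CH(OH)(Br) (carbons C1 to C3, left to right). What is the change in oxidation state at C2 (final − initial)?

Before: C2 has 2 bonds to C, 1 bond to H, 1 bond to O → oxidation state 0.
After: C2 has 2 bonds to C, 2 bonds to O → oxidation state +2.
Δ = +2 − (0) = +2, so this is an oxidation at C2.

+2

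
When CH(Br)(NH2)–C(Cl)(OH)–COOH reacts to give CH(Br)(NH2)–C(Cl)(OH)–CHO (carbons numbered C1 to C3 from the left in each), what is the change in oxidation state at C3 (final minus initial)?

-2

Before: C3 has 1 bond to C, 3 bonds to O → oxidation state +3.
After: C3 has 1 bond to C, 1 bond to H, 2 bonds to O → oxidation state +1.
Δ = +1 − (+3) = -2, so this is a reduction at C3.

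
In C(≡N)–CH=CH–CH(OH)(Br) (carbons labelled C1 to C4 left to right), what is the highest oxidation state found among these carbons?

+3

Tallying each carbon's bonds:
C1: 1C, 3N → 0 + 3 = +3
C2: 3C, 1H → 0 − 1 = -1
C3: 3C, 1H → 0 − 1 = -1
C4: 1C, 1H, 1O, 1Br → 0 − 1 + 1 + 1 = +1
The highest value is +3.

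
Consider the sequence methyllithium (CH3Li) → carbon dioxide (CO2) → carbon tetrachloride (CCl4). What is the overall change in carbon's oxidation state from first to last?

Carbon oxidation states along the series — methyllithium: -4, carbon dioxide: +4, carbon tetrachloride: +4.
Net change = +4 − (-4) = +8.

+8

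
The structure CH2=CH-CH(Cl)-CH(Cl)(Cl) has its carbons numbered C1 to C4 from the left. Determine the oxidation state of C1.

Each bond to a more electronegative atom (O, N, halogen) counts +1, each bond to a less electronegative atom (H, metal, B, Si) counts −1, and each C–C bond counts 0.
C1 has a double bond to C (2×0 = 0), one bond to H (-1), one bond to H (-1).
Oxidation state = 0 − 1 − 1 = -2.

-2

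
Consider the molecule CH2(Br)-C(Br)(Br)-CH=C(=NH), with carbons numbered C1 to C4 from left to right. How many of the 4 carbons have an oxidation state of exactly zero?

0

Tallying each carbon's bonds:
C1: 1C, 2H, 1Br → 0 − 2 + 1 = -1
C2: 2C, 2Br → 0 + 2 = +2
C3: 3C, 1H → 0 − 1 = -1
C4: 2C, 2N → 0 + 2 = +2
0 carbons meet the condition.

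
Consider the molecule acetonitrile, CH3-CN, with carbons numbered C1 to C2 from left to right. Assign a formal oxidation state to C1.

-3

Bonds to more-electronegative neighbours contribute +1 each, bonds to H or metals contribute −1 each, and C–C bonds contribute 0.
C1 has one bond to H (-1), one bond to H (-1), one bond to H (-1), one bond to C (0).
Oxidation state = -1 − 1 − 1 + 0 = -3.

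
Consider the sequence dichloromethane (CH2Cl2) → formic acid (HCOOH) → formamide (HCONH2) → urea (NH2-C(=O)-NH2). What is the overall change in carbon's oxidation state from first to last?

+4

Carbon oxidation states along the series — dichloromethane: 0, formic acid: +2, formamide: +2, urea: +4.
Net change = +4 − (0) = +4.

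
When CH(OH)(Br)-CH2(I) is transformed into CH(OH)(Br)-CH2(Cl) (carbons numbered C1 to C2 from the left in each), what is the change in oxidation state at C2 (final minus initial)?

0

Before: C2 has 1 bond to C, 2 bonds to H, 1 bond to I → oxidation state -1.
After: C2 has 1 bond to C, 2 bonds to H, 1 bond to Cl → oxidation state -1.
Δ = -1 − (-1) = 0, so no net redox change at C2.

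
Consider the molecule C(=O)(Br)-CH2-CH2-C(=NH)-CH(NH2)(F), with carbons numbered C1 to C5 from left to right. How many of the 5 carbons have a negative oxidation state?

2

Tallying each carbon's bonds:
C1: 1C, 2O, 1Br → 0 + 2 + 1 = +3
C2: 2C, 2H → 0 − 2 = -2
C3: 2C, 2H → 0 − 2 = -2
C4: 2C, 2N → 0 + 2 = +2
C5: 1C, 1H, 1N, 1F → 0 − 1 + 1 + 1 = +1
2 carbons (C2, C3) meet the condition.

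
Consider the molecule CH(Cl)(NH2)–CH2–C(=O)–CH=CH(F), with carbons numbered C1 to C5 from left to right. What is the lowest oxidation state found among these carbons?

-2

Count +1 for every bond to an atom more electronegative than carbon and −1 for every bond to one less electronegative; C–C bonds are 0. Tallying each carbon:
C1: 1C, 1H, 1N, 1Cl → 0 − 1 + 1 + 1 = +1
C2: 2C, 2H → 0 − 2 = -2
C3: 2C, 2O → 0 + 2 = +2
C4: 3C, 1H → 0 − 1 = -1
C5: 2C, 1H, 1F → 0 − 1 + 1 = 0
The lowest value is -2.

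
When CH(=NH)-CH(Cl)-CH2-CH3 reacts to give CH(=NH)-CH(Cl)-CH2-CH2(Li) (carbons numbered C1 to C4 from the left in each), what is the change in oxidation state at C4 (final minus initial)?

0

Before: C4 has 1 bond to C, 3 bonds to H → oxidation state -3.
After: C4 has 1 bond to C, 2 bonds to H, 1 bond to Li → oxidation state -3.
Δ = -3 − (-3) = 0, so no net redox change at C4.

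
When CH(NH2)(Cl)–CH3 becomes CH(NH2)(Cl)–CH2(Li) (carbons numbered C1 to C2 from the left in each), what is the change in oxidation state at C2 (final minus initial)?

Before: C2 has 1 bond to C, 3 bonds to H → oxidation state -3.
After: C2 has 1 bond to C, 2 bonds to H, 1 bond to Li → oxidation state -3.
Δ = -3 − (-3) = 0, so no net redox change at C2.

0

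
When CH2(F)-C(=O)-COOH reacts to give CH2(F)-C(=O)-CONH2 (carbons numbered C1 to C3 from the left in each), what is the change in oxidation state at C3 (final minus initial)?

Before: C3 has 1 bond to C, 3 bonds to O → oxidation state +3.
After: C3 has 1 bond to C, 2 bonds to O, 1 bond to N → oxidation state +3.
Δ = +3 − (+3) = 0, so no net redox change at C3.

0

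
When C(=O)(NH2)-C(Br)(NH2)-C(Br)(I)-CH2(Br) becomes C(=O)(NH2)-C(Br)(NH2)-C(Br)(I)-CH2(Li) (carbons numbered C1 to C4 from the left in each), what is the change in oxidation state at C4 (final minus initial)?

Before: C4 has 1 bond to C, 2 bonds to H, 1 bond to Br → oxidation state -1.
After: C4 has 1 bond to C, 2 bonds to H, 1 bond to Li → oxidation state -3.
Δ = -3 − (-1) = -2, so this is a reduction at C4.

-2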